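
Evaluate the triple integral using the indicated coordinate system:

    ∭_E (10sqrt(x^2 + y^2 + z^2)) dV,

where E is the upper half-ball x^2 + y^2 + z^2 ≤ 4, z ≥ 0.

In spherical coordinates, x = ρ sin(φ) cos(θ), y = ρ sin(φ) sin(θ), z = ρ cos(φ), and dV = ρ^2 sin(φ) dρ dφ dθ.

The integrand becomes 10ρ, so

    ∭_E (10sqrt(x^2 + y^2 + z^2)) dV = ∫_{0}^{2π} ∫_{0}^{π/2} ∫_{0}^{2} (10ρ) · ρ^2 sin(φ) dρ dφ dθ.

Inner (ρ): 40sin(φ).
Middle (φ): 40.
Outer (θ): 80π.

Therefore the triple integral equals 80π.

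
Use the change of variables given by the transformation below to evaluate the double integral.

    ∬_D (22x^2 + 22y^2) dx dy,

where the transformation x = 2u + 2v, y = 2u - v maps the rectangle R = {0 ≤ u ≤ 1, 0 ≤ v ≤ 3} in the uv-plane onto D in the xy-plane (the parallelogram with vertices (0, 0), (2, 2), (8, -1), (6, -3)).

Compute the Jacobian determinant of (x, y) with respect to (u, v):

    ∂(x,y)/∂(u,v) = | 2  2 | = (2)(-1) - (2)(2) = -6.
                   | 2  -1 |

Its absolute value is |J| = 6 (the area scaling factor).

Substituting x = 2u + 2v, y = 2u - v into the integrand,

    22x^2 + 22y^2 → 176u^2 + 88u v + 110v^2,

so the integral becomes

    ∬_R (176u^2 + 88u v + 110v^2) · |J| du dv = ∫_0^1 ∫_0^3 (1056u^2 + 528u v + 660v^2) dv du.

Inner (v): 3168u^2 + 2376u + 5940.
Outer (u): 8184.

Therefore ∬_D (22x^2 + 22y^2) dx dy = 8184.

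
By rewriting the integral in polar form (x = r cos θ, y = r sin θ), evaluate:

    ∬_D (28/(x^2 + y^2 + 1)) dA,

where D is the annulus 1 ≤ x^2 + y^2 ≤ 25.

The region D is 1 ≤ r ≤ 5, 0 ≤ θ ≤ 2π in polar coordinates, where x = r cos(θ), y = r sin(θ), and dA = r dr dθ.

Under the substitution, the integrand becomes 28/(r^2 + 1), so

    ∬_D (28/(x^2 + y^2 + 1)) dA = ∫_{0}^{2π} ∫_{1}^{5} (28/(r^2 + 1)) · r dr dθ.

Inner integral (in r): ∫_{1}^{5} (28/(r^2 + 1)) · r dr = log(3937376385699289).

Outer integral (in θ): ∫_{0}^{2π} (log(3937376385699289)) dθ = 28π log(13).

Therefore ∬_D (28/(x^2 + y^2 + 1)) dA = 28π log(13).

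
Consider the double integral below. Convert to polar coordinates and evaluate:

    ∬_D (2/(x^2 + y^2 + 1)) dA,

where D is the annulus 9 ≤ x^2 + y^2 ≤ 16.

The region D is 3 ≤ r ≤ 4, 0 ≤ θ ≤ 2π in polar coordinates, where x = r cos(θ), y = r sin(θ), and dA = r dr dθ.

Under the substitution, the integrand becomes 2/(r^2 + 1), so

    ∬_D (2/(x^2 + y^2 + 1)) dA = ∫_{0}^{2π} ∫_{3}^{4} (2/(r^2 + 1)) · r dr dθ.

Inner integral (in r): ∫_{3}^{4} (2/(r^2 + 1)) · r dr = log(17/10).

Outer integral (in θ): ∫_{0}^{2π} (log(17/10)) dθ = log((17/10)^(2π)).

Therefore ∬_D (2/(x^2 + y^2 + 1)) dA = log((17/10)^(2π)).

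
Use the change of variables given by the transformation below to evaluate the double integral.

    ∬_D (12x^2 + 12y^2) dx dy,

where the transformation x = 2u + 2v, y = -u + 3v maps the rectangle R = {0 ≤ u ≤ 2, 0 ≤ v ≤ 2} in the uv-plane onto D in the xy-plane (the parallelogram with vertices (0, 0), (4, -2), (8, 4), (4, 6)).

Compute the Jacobian determinant of (x, y) with respect to (u, v):

    ∂(x,y)/∂(u,v) = | 2  2 | = (2)(3) - (2)(-1) = 8.
                   | -1  3 |

Its absolute value is |J| = 8 (the area scaling factor).

Substituting x = 2u + 2v, y = -u + 3v into the integrand,

    12x^2 + 12y^2 → 60u^2 + 24u v + 156v^2,

so the integral becomes

    ∬_R (60u^2 + 24u v + 156v^2) · |J| du dv = ∫_0^2 ∫_0^2 (480u^2 + 192u v + 1248v^2) dv du.

Inner (v): 960u^2 + 384u + 3328.
Outer (u): 9984.

Therefore ∬_D (12x^2 + 12y^2) dx dy = 9984.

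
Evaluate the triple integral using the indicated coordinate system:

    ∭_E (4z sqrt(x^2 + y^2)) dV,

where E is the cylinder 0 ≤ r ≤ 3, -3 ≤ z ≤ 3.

In cylindrical coordinates, x = r cos(θ), y = r sin(θ), z = z, and dV = r dr dθ dz.

The integrand becomes 4r z, so

    ∭_E (4z sqrt(x^2 + y^2)) dV = ∫_{0}^{2π} ∫_{0}^{3} ∫_{-3}^{3} (4r z) · r dz dr dθ.

Inner (z): 0.
Middle (r from 0 to 3): 0.
Outer (θ): 0.

Therefore the triple integral equals 0.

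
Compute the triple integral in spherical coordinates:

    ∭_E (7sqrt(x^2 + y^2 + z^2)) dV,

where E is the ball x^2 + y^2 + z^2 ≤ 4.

In spherical coordinates, x = ρ sin(φ) cos(θ), y = ρ sin(φ) sin(θ), z = ρ cos(φ), and dV = ρ^2 sin(φ) dρ dφ dθ.

The integrand becomes 7ρ, so

    ∭_E (7sqrt(x^2 + y^2 + z^2)) dV = ∫_{0}^{2π} ∫_{0}^{π} ∫_{0}^{2} (7ρ) · ρ^2 sin(φ) dρ dφ dθ.

Inner (ρ): 28sin(φ).
Middle (φ): 56.
Outer (θ): 112π.

Therefore the triple integral equals 112π.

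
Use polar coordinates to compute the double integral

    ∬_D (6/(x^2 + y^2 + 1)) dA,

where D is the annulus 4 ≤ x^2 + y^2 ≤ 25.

The region D is 2 ≤ r ≤ 5, 0 ≤ θ ≤ 2π in polar coordinates, where x = r cos(θ), y = r sin(θ), and dA = r dr dθ.

Under the substitution, the integrand becomes 6/(r^2 + 1), so

    ∬_D (6/(x^2 + y^2 + 1)) dA = ∫_{0}^{2π} ∫_{2}^{5} (6/(r^2 + 1)) · r dr dθ.

Inner integral (in r): ∫_{2}^{5} (6/(r^2 + 1)) · r dr = log(17576/125).

Outer integral (in θ): ∫_{0}^{2π} (log(17576/125)) dθ = log((17576/125)^(2π)).

Therefore ∬_D (6/(x^2 + y^2 + 1)) dA = log((17576/125)^(2π)).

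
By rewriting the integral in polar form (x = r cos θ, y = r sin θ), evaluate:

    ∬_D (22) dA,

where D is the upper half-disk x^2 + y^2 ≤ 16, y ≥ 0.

The region D is 0 ≤ r ≤ 4, 0 ≤ θ ≤ π in polar coordinates, where x = r cos(θ), y = r sin(θ), and dA = r dr dθ.

Under the substitution, the integrand becomes 22, so

    ∬_D (22) dA = ∫_{0}^{π} ∫_{0}^{4} (22) · r dr dθ.

Inner integral (in r): ∫_{0}^{4} (22) · r dr = 176.

Outer integral (in θ): ∫_{0}^{π} (176) dθ = 176π.

Therefore ∬_D (22) dA = 176π.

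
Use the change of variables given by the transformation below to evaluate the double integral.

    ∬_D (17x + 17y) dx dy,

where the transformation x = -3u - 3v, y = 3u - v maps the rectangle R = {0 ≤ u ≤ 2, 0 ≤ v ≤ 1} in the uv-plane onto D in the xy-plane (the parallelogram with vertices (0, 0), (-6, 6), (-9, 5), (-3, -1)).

Compute the Jacobian determinant of (x, y) with respect to (u, v):

    ∂(x,y)/∂(u,v) = | -3  -3 | = (-3)(-1) - (-3)(3) = 12.
                   | 3  -1 |

Its absolute value is |J| = 12 (the area scaling factor).

Substituting x = -3u - 3v, y = 3u - v into the integrand,

    17x + 17y → -68v,

so the integral becomes

    ∬_R (-68v) · |J| du dv = ∫_0^2 ∫_0^1 (-816v) dv du.

Inner (v): -408.
Outer (u): -816.

Therefore ∬_D (17x + 17y) dx dy = -816.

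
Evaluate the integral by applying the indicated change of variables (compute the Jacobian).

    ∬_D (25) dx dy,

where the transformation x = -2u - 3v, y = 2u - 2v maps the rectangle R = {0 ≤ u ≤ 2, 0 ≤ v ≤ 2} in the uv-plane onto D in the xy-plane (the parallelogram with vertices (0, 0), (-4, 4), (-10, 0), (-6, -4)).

Compute the Jacobian determinant of (x, y) with respect to (u, v):

    ∂(x,y)/∂(u,v) = | -2  -3 | = (-2)(-2) - (-3)(2) = 10.
                   | 2  -2 |

Its absolute value is |J| = 10 (the area scaling factor).

Substituting x = -2u - 3v, y = 2u - 2v into the integrand,

    25 → 25,

so the integral becomes

    ∬_R (25) · |J| du dv = ∫_0^2 ∫_0^2 (250) dv du.

Inner (v): 500.
Outer (u): 1000.

Therefore ∬_D (25) dx dy = 1000.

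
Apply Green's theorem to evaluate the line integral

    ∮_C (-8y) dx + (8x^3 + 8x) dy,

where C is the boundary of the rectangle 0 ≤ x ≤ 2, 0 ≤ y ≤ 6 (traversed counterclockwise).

Green's theorem converts the closed line integral into a double integral over the enclosed region D:

    ∮_C P dx + Q dy = ∬_D (∂Q/∂x - ∂P/∂y) dA.

Here P = -8y, Q = 8x^3 + 8x, so

    ∂Q/∂x = 24x^2 + 8,    ∂P/∂y = -8,
    ∂Q/∂x - ∂P/∂y = 24x^2 + 16.

D is the region 0 ≤ x ≤ 2, 0 ≤ y ≤ 6. Evaluating the double integral:

    ∬_D (24x^2 + 16) dA = ∫_0^{2} ∫_0^{6} (24x^2 + 16) dy dx.

Inner (y from 0 to 6): 144x^2 + 96.
Outer (x from 0 to 2): 576.

Therefore ∮_C P dx + Q dy = 576.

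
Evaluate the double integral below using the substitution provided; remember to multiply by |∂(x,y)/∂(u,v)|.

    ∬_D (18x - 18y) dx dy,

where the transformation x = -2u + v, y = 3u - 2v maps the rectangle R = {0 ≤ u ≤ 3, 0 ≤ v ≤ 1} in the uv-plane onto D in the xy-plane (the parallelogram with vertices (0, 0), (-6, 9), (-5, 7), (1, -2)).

Compute the Jacobian determinant of (x, y) with respect to (u, v):

    ∂(x,y)/∂(u,v) = | -2  1 | = (-2)(-2) - (1)(3) = 1.
                   | 3  -2 |

Its absolute value is |J| = 1 (the area scaling factor).

Substituting x = -2u + v, y = 3u - 2v into the integrand,

    18x - 18y → -90u + 54v,

so the integral becomes

    ∬_R (-90u + 54v) · |J| du dv = ∫_0^3 ∫_0^1 (-90u + 54v) dv du.

Inner (v): 27 - 90u.
Outer (u): -324.

Therefore ∬_D (18x - 18y) dx dy = -324.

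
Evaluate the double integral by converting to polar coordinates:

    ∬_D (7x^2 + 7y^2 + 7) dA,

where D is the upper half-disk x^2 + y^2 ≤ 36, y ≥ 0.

The region D is 0 ≤ r ≤ 6, 0 ≤ θ ≤ π in polar coordinates, where x = r cos(θ), y = r sin(θ), and dA = r dr dθ.

Under the substitution, the integrand becomes 7r^2 + 7, so

    ∬_D (7x^2 + 7y^2 + 7) dA = ∫_{0}^{π} ∫_{0}^{6} (7r^2 + 7) · r dr dθ.

Inner integral (in r): ∫_{0}^{6} (7r^2 + 7) · r dr = 2394.

Outer integral (in θ): ∫_{0}^{π} (2394) dθ = 2394π.

Therefore ∬_D (7x^2 + 7y^2 + 7) dA = 2394π.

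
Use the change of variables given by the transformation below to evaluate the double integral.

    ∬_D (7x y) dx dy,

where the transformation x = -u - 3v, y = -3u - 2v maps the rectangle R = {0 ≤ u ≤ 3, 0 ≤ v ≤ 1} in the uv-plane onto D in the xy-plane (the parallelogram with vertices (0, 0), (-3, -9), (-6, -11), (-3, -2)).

Compute the Jacobian determinant of (x, y) with respect to (u, v):

    ∂(x,y)/∂(u,v) = | -1  -3 | = (-1)(-2) - (-3)(-3) = -7.
                   | -3  -2 |

Its absolute value is |J| = 7 (the area scaling factor).

Substituting x = -u - 3v, y = -3u - 2v into the integrand,

    7x y → 21u^2 + 77u v + 42v^2,

so the integral becomes

    ∬_R (21u^2 + 77u v + 42v^2) · |J| du dv = ∫_0^3 ∫_0^1 (147u^2 + 539u v + 294v^2) dv du.

Inner (v): 147u^2 + 539u/2 + 98.
Outer (u): 11319/4.

Therefore ∬_D (7x y) dx dy = 11319/4.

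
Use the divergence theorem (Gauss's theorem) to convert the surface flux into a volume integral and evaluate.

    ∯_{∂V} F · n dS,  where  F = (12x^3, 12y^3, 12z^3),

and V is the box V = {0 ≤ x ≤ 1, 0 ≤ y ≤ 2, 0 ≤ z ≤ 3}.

By the divergence theorem,

    ∯_{∂V} F · n dS = ∭_V (∇ · F) dV.

Compute the divergence:
    ∇ · F = ∂F_x/∂x + ∂F_y/∂y + ∂F_z/∂z = 36x^2 + 36y^2 + 36z^2.

V is a rectangular box, so dV = dx dy dz with 0 ≤ x ≤ 1, 0 ≤ y ≤ 2, 0 ≤ z ≤ 3.

Integrate (36x^2 + 36y^2 + 36z^2) over V as an iterated integral:

    ∭_V (∇·F) dV = ∫_0^{1} ∫_0^{2} ∫_0^{3} (36x^2 + 36y^2 + 36z^2) dz dy dx.

Inner (z from 0 to 3): 108x^2 + 108y^2 + 324.
Middle (y from 0 to 2): 216x^2 + 936.
Outer (x from 0 to 1): 1008.

Therefore ∯_{∂V} F · n dS = 1008.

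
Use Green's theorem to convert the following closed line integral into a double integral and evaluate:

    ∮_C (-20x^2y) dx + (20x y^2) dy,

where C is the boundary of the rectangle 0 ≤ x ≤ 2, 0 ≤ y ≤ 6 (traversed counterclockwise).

Green's theorem converts the closed line integral into a double integral over the enclosed region D:

    ∮_C P dx + Q dy = ∬_D (∂Q/∂x - ∂P/∂y) dA.

Here P = -20x^2y, Q = 20x y^2, so

    ∂Q/∂x = 20y^2,    ∂P/∂y = -20x^2,
    ∂Q/∂x - ∂P/∂y = 20x^2 + 20y^2.

D is the region 0 ≤ x ≤ 2, 0 ≤ y ≤ 6. Evaluating the double integral:

    ∬_D (20x^2 + 20y^2) dA = ∫_0^{2} ∫_0^{6} (20x^2 + 20y^2) dy dx.

Inner (y from 0 to 6): 120x^2 + 1440.
Outer (x from 0 to 2): 3200.

Therefore ∮_C P dx + Q dy = 3200.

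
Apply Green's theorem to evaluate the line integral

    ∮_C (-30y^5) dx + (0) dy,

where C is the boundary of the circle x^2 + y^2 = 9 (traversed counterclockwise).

Green's theorem converts the closed line integral into a double integral over the enclosed region D:

    ∮_C P dx + Q dy = ∬_D (∂Q/∂x - ∂P/∂y) dA.

Here P = -30y^5, Q = 0, so

    ∂Q/∂x = 0,    ∂P/∂y = -150y^4,
    ∂Q/∂x - ∂P/∂y = 150y^4.

D is the region x^2 + y^2 ≤ 9. Evaluating the double integral:

In polar coordinates (x = r cos θ, y = r sin θ, dA = r dr dθ) the integrand becomes 150r^4sin(θ)^4, so

    ∬_D (150y^4) dA = ∫_0^{2π} ∫_0^{3} (150r^4sin(θ)^4) · r dr dθ.

Inner (r from 0 to 3): 18225sin(θ)^4.
Outer (θ from 0 to 2π): 54675π/4.

Therefore ∮_C P dx + Q dy = 54675π/4.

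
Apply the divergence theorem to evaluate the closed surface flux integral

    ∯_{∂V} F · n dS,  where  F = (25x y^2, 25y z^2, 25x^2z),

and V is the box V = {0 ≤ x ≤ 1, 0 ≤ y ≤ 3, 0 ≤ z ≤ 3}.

By the divergence theorem,

    ∯_{∂V} F · n dS = ∭_V (∇ · F) dV.

Compute the divergence:
    ∇ · F = ∂F_x/∂x + ∂F_y/∂y + ∂F_z/∂z = 25y^2 + 25z^2 + 25x^2 = 25x^2 + 25y^2 + 25z^2.

V is a rectangular box, so dV = dx dy dz with 0 ≤ x ≤ 1, 0 ≤ y ≤ 3, 0 ≤ z ≤ 3.

Integrate (25x^2 + 25y^2 + 25z^2) over V as an iterated integral:

    ∭_V (∇·F) dV = ∫_0^{1} ∫_0^{3} ∫_0^{3} (25x^2 + 25y^2 + 25z^2) dz dy dx.

Inner (z from 0 to 3): 75x^2 + 75y^2 + 225.
Middle (y from 0 to 3): 225x^2 + 1350.
Outer (x from 0 to 1): 1425.

Therefore ∯_{∂V} F · n dS = 1425.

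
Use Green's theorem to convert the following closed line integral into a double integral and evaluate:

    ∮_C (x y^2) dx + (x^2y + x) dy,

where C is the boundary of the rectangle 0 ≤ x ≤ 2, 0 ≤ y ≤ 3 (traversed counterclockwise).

Green's theorem converts the closed line integral into a double integral over the enclosed region D:

    ∮_C P dx + Q dy = ∬_D (∂Q/∂x - ∂P/∂y) dA.

Here P = x y^2, Q = x^2y + x, so

    ∂Q/∂x = 2x y + 1,    ∂P/∂y = 2x y,
    ∂Q/∂x - ∂P/∂y = 1.

D is the region 0 ≤ x ≤ 2, 0 ≤ y ≤ 3. Evaluating the double integral:

    ∬_D (1) dA = ∫_0^{2} ∫_0^{3} (1) dy dx.

Inner (y from 0 to 3): 3.
Outer (x from 0 to 2): 6.

Therefore ∮_C P dx + Q dy = 6.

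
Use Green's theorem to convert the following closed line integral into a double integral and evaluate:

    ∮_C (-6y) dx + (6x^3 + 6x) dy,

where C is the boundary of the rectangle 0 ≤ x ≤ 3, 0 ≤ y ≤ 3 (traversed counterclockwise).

Green's theorem converts the closed line integral into a double integral over the enclosed region D:

    ∮_C P dx + Q dy = ∬_D (∂Q/∂x - ∂P/∂y) dA.

Here P = -6y, Q = 6x^3 + 6x, so

    ∂Q/∂x = 18x^2 + 6,    ∂P/∂y = -6,
    ∂Q/∂x - ∂P/∂y = 18x^2 + 12.

D is the region 0 ≤ x ≤ 3, 0 ≤ y ≤ 3. Evaluating the double integral:

    ∬_D (18x^2 + 12) dA = ∫_0^{3} ∫_0^{3} (18x^2 + 12) dy dx.

Inner (y from 0 to 3): 54x^2 + 36.
Outer (x from 0 to 3): 594.

Therefore ∮_C P dx + Q dy = 594.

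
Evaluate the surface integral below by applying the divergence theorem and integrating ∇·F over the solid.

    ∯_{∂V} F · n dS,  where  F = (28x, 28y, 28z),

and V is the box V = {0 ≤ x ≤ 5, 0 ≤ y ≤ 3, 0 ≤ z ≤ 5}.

By the divergence theorem,

    ∯_{∂V} F · n dS = ∭_V (∇ · F) dV.

Compute the divergence:
    ∇ · F = ∂F_x/∂x + ∂F_y/∂y + ∂F_z/∂z = 28 + 28 + 28 = 84.

V is a rectangular box, so dV = dx dy dz with 0 ≤ x ≤ 5, 0 ≤ y ≤ 3, 0 ≤ z ≤ 5.

Integrate (84) over V as an iterated integral:

    ∭_V (∇·F) dV = ∫_0^{5} ∫_0^{3} ∫_0^{5} (84) dz dy dx.

Inner (z from 0 to 5): 420.
Middle (y from 0 to 3): 1260.
Outer (x from 0 to 5): 6300.

Therefore ∯_{∂V} F · n dS = 6300.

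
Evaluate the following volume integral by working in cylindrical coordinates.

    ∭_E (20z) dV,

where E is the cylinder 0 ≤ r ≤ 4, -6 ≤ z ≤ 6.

In cylindrical coordinates, x = r cos(θ), y = r sin(θ), z = z, and dV = r dr dθ dz.

The integrand becomes 20z, so

    ∭_E (20z) dV = ∫_{0}^{2π} ∫_{0}^{4} ∫_{-6}^{6} (20z) · r dz dr dθ.

Inner (z): 0.
Middle (r from 0 to 4): 0.
Outer (θ): 0.

Therefore the triple integral equals 0.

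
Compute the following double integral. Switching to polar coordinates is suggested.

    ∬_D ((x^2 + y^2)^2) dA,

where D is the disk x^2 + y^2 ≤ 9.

The region D is 0 ≤ r ≤ 3, 0 ≤ θ ≤ 2π in polar coordinates, where x = r cos(θ), y = r sin(θ), and dA = r dr dθ.

Under the substitution, the integrand becomes r^4, so

    ∬_D ((x^2 + y^2)^2) dA = ∫_{0}^{2π} ∫_{0}^{3} (r^4) · r dr dθ.

Inner integral (in r): ∫_{0}^{3} (r^4) · r dr = 243/2.

Outer integral (in θ): ∫_{0}^{2π} (243/2) dθ = 243π.

Therefore ∬_D ((x^2 + y^2)^2) dA = 243π.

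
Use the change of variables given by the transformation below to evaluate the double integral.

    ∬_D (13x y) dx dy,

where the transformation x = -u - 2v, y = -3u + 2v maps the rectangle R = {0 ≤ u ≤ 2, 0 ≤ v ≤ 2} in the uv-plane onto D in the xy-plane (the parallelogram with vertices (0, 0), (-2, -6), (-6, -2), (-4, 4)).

Compute the Jacobian determinant of (x, y) with respect to (u, v):

    ∂(x,y)/∂(u,v) = | -1  -2 | = (-1)(2) - (-2)(-3) = -8.
                   | -3  2 |

Its absolute value is |J| = 8 (the area scaling factor).

Substituting x = -u - 2v, y = -3u + 2v into the integrand,

    13x y → 39u^2 + 52u v - 52v^2,

so the integral becomes

    ∬_R (39u^2 + 52u v - 52v^2) · |J| du dv = ∫_0^2 ∫_0^2 (312u^2 + 416u v - 416v^2) dv du.

Inner (v): 624u^2 + 832u - 3328/3.
Outer (u): 3328/3.

Therefore ∬_D (13x y) dx dy = 3328/3.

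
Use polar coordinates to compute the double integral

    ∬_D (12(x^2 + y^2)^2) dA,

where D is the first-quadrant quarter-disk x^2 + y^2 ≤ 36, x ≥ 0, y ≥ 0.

The region D is 0 ≤ r ≤ 6, 0 ≤ θ ≤ π/2 in polar coordinates, where x = r cos(θ), y = r sin(θ), and dA = r dr dθ.

Under the substitution, the integrand becomes 12r^4, so

    ∬_D (12(x^2 + y^2)^2) dA = ∫_{0}^{π/2} ∫_{0}^{6} (12r^4) · r dr dθ.

Inner integral (in r): ∫_{0}^{6} (12r^4) · r dr = 93312.

Outer integral (in θ): ∫_{0}^{π/2} (93312) dθ = 46656π.

Therefore ∬_D (12(x^2 + y^2)^2) dA = 46656π.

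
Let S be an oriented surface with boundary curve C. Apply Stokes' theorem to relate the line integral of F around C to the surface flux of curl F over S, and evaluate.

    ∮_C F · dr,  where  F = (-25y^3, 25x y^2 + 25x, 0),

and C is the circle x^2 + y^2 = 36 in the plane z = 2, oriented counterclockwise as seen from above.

Let S be the flat disk x^2 + y^2 ≤ 36 in the plane z = 2, with upward unit normal n̂ = ẑ. By Stokes' theorem,

    ∮_C F · dr = ∬_S (∇ × F) · n̂ dS = ∬_D (curl F)_z dA,

where D is the disk x^2 + y^2 ≤ 36.

Compute the curl of F = (-25y^3, 25x y^2 + 25x, 0):
    (∇ × F)_x = ∂F_z/∂y - ∂F_y/∂z = 0,
    (∇ × F)_y = ∂F_x/∂z - ∂F_z/∂x = 0,
    (∇ × F)_z = ∂F_y/∂x - ∂F_x/∂y = 100y^2 + 25.

On z = 2, (curl F)_z = 100y^2 + 25.

Convert to polar (x = r cos θ, y = r sin θ, dA = r dr dθ); the integrand becomes 100r^2sin(θ)^2 + 25, so

    ∬_D (curl F)_z dA = ∫_0^{2π} ∫_0^{6} (100r^2sin(θ)^2 + 25) · r dr dθ.

Inner (r from 0 to 6): 32400sin(θ)^2 + 450.
Outer (θ from 0 to 2π): 33300π.

Therefore ∮_C F · dr = 33300π.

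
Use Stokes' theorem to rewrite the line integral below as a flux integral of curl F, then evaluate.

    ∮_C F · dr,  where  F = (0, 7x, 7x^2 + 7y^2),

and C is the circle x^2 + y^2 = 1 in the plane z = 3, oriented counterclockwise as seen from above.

Let S be the flat disk x^2 + y^2 ≤ 1 in the plane z = 3, with upward unit normal n̂ = ẑ. By Stokes' theorem,

    ∮_C F · dr = ∬_S (∇ × F) · n̂ dS = ∬_D (curl F)_z dA,

where D is the disk x^2 + y^2 ≤ 1.

Compute the curl of F = (0, 7x, 7x^2 + 7y^2):
    (∇ × F)_x = ∂F_z/∂y - ∂F_y/∂z = 14y,
    (∇ × F)_y = ∂F_x/∂z - ∂F_z/∂x = -14x,
    (∇ × F)_z = ∂F_y/∂x - ∂F_x/∂y = 7.

On z = 3, (curl F)_z = 7.

Convert to polar (x = r cos θ, y = r sin θ, dA = r dr dθ); the integrand becomes 7, so

    ∬_D (curl F)_z dA = ∫_0^{2π} ∫_0^{1} (7) · r dr dθ.

Inner (r from 0 to 1): 7/2.
Outer (θ from 0 to 2π): 7π.

Therefore ∮_C F · dr = 7π.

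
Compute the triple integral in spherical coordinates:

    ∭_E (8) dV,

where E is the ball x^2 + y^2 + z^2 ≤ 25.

In spherical coordinates, x = ρ sin(φ) cos(θ), y = ρ sin(φ) sin(θ), z = ρ cos(φ), and dV = ρ^2 sin(φ) dρ dφ dθ.

The integrand becomes 8, so

    ∭_E (8) dV = ∫_{0}^{2π} ∫_{0}^{π} ∫_{0}^{5} (8) · ρ^2 sin(φ) dρ dφ dθ.

Inner (ρ): 1000sin(φ)/3.
Middle (φ): 2000/3.
Outer (θ): 4000π/3.

Therefore the triple integral equals 4000π/3.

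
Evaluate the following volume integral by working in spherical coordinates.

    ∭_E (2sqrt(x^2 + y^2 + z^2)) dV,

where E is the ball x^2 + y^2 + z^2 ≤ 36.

In spherical coordinates, x = ρ sin(φ) cos(θ), y = ρ sin(φ) sin(θ), z = ρ cos(φ), and dV = ρ^2 sin(φ) dρ dφ dθ.

The integrand becomes 2ρ, so

    ∭_E (2sqrt(x^2 + y^2 + z^2)) dV = ∫_{0}^{2π} ∫_{0}^{π} ∫_{0}^{6} (2ρ) · ρ^2 sin(φ) dρ dφ dθ.

Inner (ρ): 648sin(φ).
Middle (φ): 1296.
Outer (θ): 2592π.

Therefore the triple integral equals 2592π.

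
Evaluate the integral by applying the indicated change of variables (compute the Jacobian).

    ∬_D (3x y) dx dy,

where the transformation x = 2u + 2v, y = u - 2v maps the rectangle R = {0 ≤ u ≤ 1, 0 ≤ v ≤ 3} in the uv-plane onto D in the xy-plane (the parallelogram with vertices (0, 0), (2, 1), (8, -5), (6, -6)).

Compute the Jacobian determinant of (x, y) with respect to (u, v):

    ∂(x,y)/∂(u,v) = | 2  2 | = (2)(-2) - (2)(1) = -6.
                   | 1  -2 |

Its absolute value is |J| = 6 (the area scaling factor).

Substituting x = 2u + 2v, y = u - 2v into the integrand,

    3x y → 6u^2 - 6u v - 12v^2,

so the integral becomes

    ∬_R (6u^2 - 6u v - 12v^2) · |J| du dv = ∫_0^1 ∫_0^3 (36u^2 - 36u v - 72v^2) dv du.

Inner (v): 108u^2 - 162u - 648.
Outer (u): -693.

Therefore ∬_D (3x y) dx dy = -693.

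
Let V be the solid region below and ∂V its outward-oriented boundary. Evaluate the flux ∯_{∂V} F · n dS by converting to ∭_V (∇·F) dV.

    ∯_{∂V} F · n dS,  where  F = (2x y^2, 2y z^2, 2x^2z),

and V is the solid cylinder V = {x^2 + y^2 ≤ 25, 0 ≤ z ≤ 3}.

By the divergence theorem,

    ∯_{∂V} F · n dS = ∭_V (∇ · F) dV.

Compute the divergence:
    ∇ · F = ∂F_x/∂x + ∂F_y/∂y + ∂F_z/∂z = 2y^2 + 2z^2 + 2x^2 = 2x^2 + 2y^2 + 2z^2.

In cylindrical coordinates, x = r cos(θ), y = r sin(θ), z = z, dV = r dr dθ dz, with 0 ≤ r ≤ 5, 0 ≤ θ ≤ 2π, 0 ≤ z ≤ 3.

The integrand, after substitution and multiplying by the volume element, becomes (2r^2 + 2z^2) · r, so

    ∭_V (∇·F) dV = ∫_0^{2π} ∫_0^{5} ∫_0^{3} (2r^2 + 2z^2) · r dz dr dθ.

Inner (z from 0 to 3): 6r (r^2 + 3).
Middle (r from 0 to 5): 2325/2.
Outer (θ from 0 to 2π): 2325π.

Therefore ∯_{∂V} F · n dS = 2325π.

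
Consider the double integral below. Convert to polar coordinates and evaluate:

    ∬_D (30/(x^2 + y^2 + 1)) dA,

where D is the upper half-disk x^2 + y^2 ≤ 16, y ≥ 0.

The region D is 0 ≤ r ≤ 4, 0 ≤ θ ≤ π in polar coordinates, where x = r cos(θ), y = r sin(θ), and dA = r dr dθ.

Under the substitution, the integrand becomes 30/(r^2 + 1), so

    ∬_D (30/(x^2 + y^2 + 1)) dA = ∫_{0}^{π} ∫_{0}^{4} (30/(r^2 + 1)) · r dr dθ.

Inner integral (in r): ∫_{0}^{4} (30/(r^2 + 1)) · r dr = log(2862423051509815793).

Outer integral (in θ): ∫_{0}^{π} (log(2862423051509815793)) dθ = log(2862423051509815793^π).

Therefore ∬_D (30/(x^2 + y^2 + 1)) dA = log(2862423051509815793^π).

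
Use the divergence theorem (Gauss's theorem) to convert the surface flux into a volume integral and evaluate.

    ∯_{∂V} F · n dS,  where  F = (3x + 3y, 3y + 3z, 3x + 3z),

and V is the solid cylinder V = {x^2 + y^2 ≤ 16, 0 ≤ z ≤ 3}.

By the divergence theorem,

    ∯_{∂V} F · n dS = ∭_V (∇ · F) dV.

Compute the divergence:
    ∇ · F = ∂F_x/∂x + ∂F_y/∂y + ∂F_z/∂z = 3 + 3 + 3 = 9.

In cylindrical coordinates, x = r cos(θ), y = r sin(θ), z = z, dV = r dr dθ dz, with 0 ≤ r ≤ 4, 0 ≤ θ ≤ 2π, 0 ≤ z ≤ 3.

The integrand, after substitution and multiplying by the volume element, becomes (9) · r, so

    ∭_V (∇·F) dV = ∫_0^{2π} ∫_0^{4} ∫_0^{3} (9) · r dz dr dθ.

Inner (z from 0 to 3): 27r.
Middle (r from 0 to 4): 216.
Outer (θ from 0 to 2π): 432π.

Therefore ∯_{∂V} F · n dS = 432π.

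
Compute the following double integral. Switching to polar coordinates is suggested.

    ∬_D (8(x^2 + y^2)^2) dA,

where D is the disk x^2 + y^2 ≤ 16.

The region D is 0 ≤ r ≤ 4, 0 ≤ θ ≤ 2π in polar coordinates, where x = r cos(θ), y = r sin(θ), and dA = r dr dθ.

Under the substitution, the integrand becomes 8r^4, so

    ∬_D (8(x^2 + y^2)^2) dA = ∫_{0}^{2π} ∫_{0}^{4} (8r^4) · r dr dθ.

Inner integral (in r): ∫_{0}^{4} (8r^4) · r dr = 16384/3.

Outer integral (in θ): ∫_{0}^{2π} (16384/3) dθ = 32768π/3.

Therefore ∬_D (8(x^2 + y^2)^2) dA = 32768π/3.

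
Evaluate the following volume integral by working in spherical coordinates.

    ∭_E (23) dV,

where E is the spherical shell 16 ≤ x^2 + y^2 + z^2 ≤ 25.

In spherical coordinates, x = ρ sin(φ) cos(θ), y = ρ sin(φ) sin(θ), z = ρ cos(φ), and dV = ρ^2 sin(φ) dρ dφ dθ.

The integrand becomes 23, so

    ∭_E (23) dV = ∫_{0}^{2π} ∫_{0}^{π} ∫_{4}^{5} (23) · ρ^2 sin(φ) dρ dφ dθ.

Inner (ρ): 1403sin(φ)/3.
Middle (φ): 2806/3.
Outer (θ): 5612π/3.

Therefore the triple integral equals 5612π/3.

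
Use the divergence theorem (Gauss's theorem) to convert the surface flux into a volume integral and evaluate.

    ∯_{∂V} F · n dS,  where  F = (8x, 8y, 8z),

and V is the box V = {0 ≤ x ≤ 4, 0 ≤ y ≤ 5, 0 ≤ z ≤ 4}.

By the divergence theorem,

    ∯_{∂V} F · n dS = ∭_V (∇ · F) dV.

Compute the divergence:
    ∇ · F = ∂F_x/∂x + ∂F_y/∂y + ∂F_z/∂z = 8 + 8 + 8 = 24.

V is a rectangular box, so dV = dx dy dz with 0 ≤ x ≤ 4, 0 ≤ y ≤ 5, 0 ≤ z ≤ 4.

Integrate (24) over V as an iterated integral:

    ∭_V (∇·F) dV = ∫_0^{4} ∫_0^{5} ∫_0^{4} (24) dz dy dx.

Inner (z from 0 to 4): 96.
Middle (y from 0 to 5): 480.
Outer (x from 0 to 4): 1920.

Therefore ∯_{∂V} F · n dS = 1920.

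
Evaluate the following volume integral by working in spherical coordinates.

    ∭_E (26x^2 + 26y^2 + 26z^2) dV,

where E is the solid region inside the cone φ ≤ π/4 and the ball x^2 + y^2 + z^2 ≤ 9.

In spherical coordinates, x = ρ sin(φ) cos(θ), y = ρ sin(φ) sin(θ), z = ρ cos(φ), and dV = ρ^2 sin(φ) dρ dφ dθ.

The integrand becomes 26ρ^2, so

    ∭_E (26x^2 + 26y^2 + 26z^2) dV = ∫_{0}^{2π} ∫_{0}^{π/4} ∫_{0}^{3} (26ρ^2) · ρ^2 sin(φ) dρ dφ dθ.

Inner (ρ): 6318sin(φ)/5.
Middle (φ): 6318/5 - 3159sqrt(2)/5.
Outer (θ): 6318π (2 - sqrt(2))/5.

Therefore the triple integral equals 6318π (2 - sqrt(2))/5.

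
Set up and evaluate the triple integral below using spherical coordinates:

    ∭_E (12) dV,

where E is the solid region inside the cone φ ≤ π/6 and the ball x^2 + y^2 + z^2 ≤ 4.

In spherical coordinates, x = ρ sin(φ) cos(θ), y = ρ sin(φ) sin(θ), z = ρ cos(φ), and dV = ρ^2 sin(φ) dρ dφ dθ.

The integrand becomes 12, so

    ∭_E (12) dV = ∫_{0}^{2π} ∫_{0}^{π/6} ∫_{0}^{2} (12) · ρ^2 sin(φ) dρ dφ dθ.

Inner (ρ): 32sin(φ).
Middle (φ): 32 - 16sqrt(3).
Outer (θ): 32π (2 - sqrt(3)).

Therefore the triple integral equals 32π (2 - sqrt(3)).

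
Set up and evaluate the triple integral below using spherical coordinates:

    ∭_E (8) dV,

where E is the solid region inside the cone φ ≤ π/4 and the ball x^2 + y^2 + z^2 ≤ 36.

In spherical coordinates, x = ρ sin(φ) cos(θ), y = ρ sin(φ) sin(θ), z = ρ cos(φ), and dV = ρ^2 sin(φ) dρ dφ dθ.

The integrand becomes 8, so

    ∭_E (8) dV = ∫_{0}^{2π} ∫_{0}^{π/4} ∫_{0}^{6} (8) · ρ^2 sin(φ) dρ dφ dθ.

Inner (ρ): 576sin(φ).
Middle (φ): 576 - 288sqrt(2).
Outer (θ): 576π (2 - sqrt(2)).

Therefore the triple integral equals 576π (2 - sqrt(2)).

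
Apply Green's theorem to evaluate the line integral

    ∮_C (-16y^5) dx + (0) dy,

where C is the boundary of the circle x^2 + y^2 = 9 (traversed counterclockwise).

Green's theorem converts the closed line integral into a double integral over the enclosed region D:

    ∮_C P dx + Q dy = ∬_D (∂Q/∂x - ∂P/∂y) dA.

Here P = -16y^5, Q = 0, so

    ∂Q/∂x = 0,    ∂P/∂y = -80y^4,
    ∂Q/∂x - ∂P/∂y = 80y^4.

D is the region x^2 + y^2 ≤ 9. Evaluating the double integral:

In polar coordinates (x = r cos θ, y = r sin θ, dA = r dr dθ) the integrand becomes 80r^4sin(θ)^4, so

    ∬_D (80y^4) dA = ∫_0^{2π} ∫_0^{3} (80r^4sin(θ)^4) · r dr dθ.

Inner (r from 0 to 3): 9720sin(θ)^4.
Outer (θ from 0 to 2π): 7290π.

Therefore ∮_C P dx + Q dy = 7290π.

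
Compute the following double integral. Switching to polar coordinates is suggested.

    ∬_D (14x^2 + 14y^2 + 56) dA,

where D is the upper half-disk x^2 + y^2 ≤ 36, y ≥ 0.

The region D is 0 ≤ r ≤ 6, 0 ≤ θ ≤ π in polar coordinates, where x = r cos(θ), y = r sin(θ), and dA = r dr dθ.

Under the substitution, the integrand becomes 14r^2 + 56, so

    ∬_D (14x^2 + 14y^2 + 56) dA = ∫_{0}^{π} ∫_{0}^{6} (14r^2 + 56) · r dr dθ.

Inner integral (in r): ∫_{0}^{6} (14r^2 + 56) · r dr = 5544.

Outer integral (in θ): ∫_{0}^{π} (5544) dθ = 5544π.

Therefore ∬_D (14x^2 + 14y^2 + 56) dA = 5544π.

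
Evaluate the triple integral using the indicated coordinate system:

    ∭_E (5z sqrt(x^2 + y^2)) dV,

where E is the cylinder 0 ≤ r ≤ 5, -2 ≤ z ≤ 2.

In cylindrical coordinates, x = r cos(θ), y = r sin(θ), z = z, and dV = r dr dθ dz.

The integrand becomes 5r z, so

    ∭_E (5z sqrt(x^2 + y^2)) dV = ∫_{0}^{2π} ∫_{0}^{5} ∫_{-2}^{2} (5r z) · r dz dr dθ.

Inner (z): 0.
Middle (r from 0 to 5): 0.
Outer (θ): 0.

Therefore the triple integral equals 0.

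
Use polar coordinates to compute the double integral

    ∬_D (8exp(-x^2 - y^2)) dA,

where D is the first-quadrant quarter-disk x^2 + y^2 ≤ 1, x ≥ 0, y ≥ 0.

The region D is 0 ≤ r ≤ 1, 0 ≤ θ ≤ π/2 in polar coordinates, where x = r cos(θ), y = r sin(θ), and dA = r dr dθ.

Under the substitution, the integrand becomes 8exp(-r^2), so

    ∬_D (8exp(-x^2 - y^2)) dA = ∫_{0}^{π/2} ∫_{0}^{1} (8exp(-r^2)) · r dr dθ.

Inner integral (in r): ∫_{0}^{1} (8exp(-r^2)) · r dr = 4 - 4exp(-1).

Outer integral (in θ): ∫_{0}^{π/2} (4 - 4exp(-1)) dθ = -2π exp(-1) + 2π.

Therefore ∬_D (8exp(-x^2 - y^2)) dA = -2π exp(-1) + 2π.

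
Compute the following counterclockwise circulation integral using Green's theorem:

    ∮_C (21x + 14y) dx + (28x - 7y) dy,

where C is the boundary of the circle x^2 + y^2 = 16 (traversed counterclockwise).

Green's theorem converts the closed line integral into a double integral over the enclosed region D:

    ∮_C P dx + Q dy = ∬_D (∂Q/∂x - ∂P/∂y) dA.

Here P = 21x + 14y, Q = 28x - 7y, so

    ∂Q/∂x = 28,    ∂P/∂y = 14,
    ∂Q/∂x - ∂P/∂y = 14.

D is the region x^2 + y^2 ≤ 16. Evaluating the double integral:

In polar coordinates (x = r cos θ, y = r sin θ, dA = r dr dθ) the integrand becomes 14, so

    ∬_D (14) dA = ∫_0^{2π} ∫_0^{4} (14) · r dr dθ.

Inner (r from 0 to 4): 112.
Outer (θ from 0 to 2π): 224π.

Therefore ∮_C P dx + Q dy = 224π.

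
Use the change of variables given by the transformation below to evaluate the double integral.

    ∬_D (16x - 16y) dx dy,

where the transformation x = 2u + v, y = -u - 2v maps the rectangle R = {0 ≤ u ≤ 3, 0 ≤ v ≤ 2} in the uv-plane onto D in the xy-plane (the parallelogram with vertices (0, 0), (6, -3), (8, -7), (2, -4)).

Compute the Jacobian determinant of (x, y) with respect to (u, v):

    ∂(x,y)/∂(u,v) = | 2  1 | = (2)(-2) - (1)(-1) = -3.
                   | -1  -2 |

Its absolute value is |J| = 3 (the area scaling factor).

Substituting x = 2u + v, y = -u - 2v into the integrand,

    16x - 16y → 48u + 48v,

so the integral becomes

    ∬_R (48u + 48v) · |J| du dv = ∫_0^3 ∫_0^2 (144u + 144v) dv du.

Inner (v): 288u + 288.
Outer (u): 2160.

Therefore ∬_D (16x - 16y) dx dy = 2160.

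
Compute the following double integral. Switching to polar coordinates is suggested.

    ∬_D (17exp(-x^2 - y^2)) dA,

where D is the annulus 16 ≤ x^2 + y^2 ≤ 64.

The region D is 4 ≤ r ≤ 8, 0 ≤ θ ≤ 2π in polar coordinates, where x = r cos(θ), y = r sin(θ), and dA = r dr dθ.

Under the substitution, the integrand becomes 17exp(-r^2), so

    ∬_D (17exp(-x^2 - y^2)) dA = ∫_{0}^{2π} ∫_{4}^{8} (17exp(-r^2)) · r dr dθ.

Inner integral (in r): ∫_{4}^{8} (17exp(-r^2)) · r dr = -(17 - 17exp(48))exp(-64)/2.

Outer integral (in θ): ∫_{0}^{2π} (-(17 - 17exp(48))exp(-64)/2) dθ = -17π (1 - exp(48))exp(-64).

Therefore ∬_D (17exp(-x^2 - y^2)) dA = -17π (1 - exp(48))exp(-64).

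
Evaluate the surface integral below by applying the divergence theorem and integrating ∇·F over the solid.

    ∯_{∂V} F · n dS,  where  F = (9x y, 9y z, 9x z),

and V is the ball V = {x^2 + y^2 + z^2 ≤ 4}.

By the divergence theorem,

    ∯_{∂V} F · n dS = ∭_V (∇ · F) dV.

Compute the divergence:
    ∇ · F = ∂F_x/∂x + ∂F_y/∂y + ∂F_z/∂z = 9y + 9z + 9x = 9x + 9y + 9z.

In spherical coordinates, x = ρ sin(φ) cos(θ), y = ρ sin(φ) sin(θ), z = ρ cos(φ), dV = ρ^2 sin(φ) dρ dφ dθ, with 0 ≤ ρ ≤ 2, 0 ≤ φ ≤ π, 0 ≤ θ ≤ 2π.

The integrand, after substitution and multiplying by the volume element, becomes (9ρ (sqrt(2)sin(φ)sin(θ + π/4) + cos(φ))) · ρ^2 sin(φ), so

    ∭_V (∇·F) dV = ∫_0^{2π} ∫_0^{π} ∫_0^{2} (9ρ (sqrt(2)sin(φ)sin(θ + π/4) + cos(φ))) · ρ^2 sin(φ) dρ dφ dθ.

Inner (ρ from 0 to 2): 36(sqrt(2)sin(φ)sin(θ + π/4) + cos(φ))sin(φ).
Middle (φ from 0 to π): 18sqrt(2)π sin(θ + π/4).
Outer (θ from 0 to 2π): 0.

Therefore ∯_{∂V} F · n dS = 0.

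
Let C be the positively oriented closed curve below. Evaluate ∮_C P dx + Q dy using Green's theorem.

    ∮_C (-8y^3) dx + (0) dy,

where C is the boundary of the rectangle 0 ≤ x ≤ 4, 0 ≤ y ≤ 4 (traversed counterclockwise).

Green's theorem converts the closed line integral into a double integral over the enclosed region D:

    ∮_C P dx + Q dy = ∬_D (∂Q/∂x - ∂P/∂y) dA.

Here P = -8y^3, Q = 0, so

    ∂Q/∂x = 0,    ∂P/∂y = -24y^2,
    ∂Q/∂x - ∂P/∂y = 24y^2.

D is the region 0 ≤ x ≤ 4, 0 ≤ y ≤ 4. Evaluating the double integral:

    ∬_D (24y^2) dA = ∫_0^{4} ∫_0^{4} (24y^2) dy dx.

Inner (y from 0 to 4): 512.
Outer (x from 0 to 4): 2048.

Therefore ∮_C P dx + Q dy = 2048.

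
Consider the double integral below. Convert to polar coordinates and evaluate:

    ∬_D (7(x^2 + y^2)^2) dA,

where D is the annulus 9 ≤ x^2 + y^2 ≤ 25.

The region D is 3 ≤ r ≤ 5, 0 ≤ θ ≤ 2π in polar coordinates, where x = r cos(θ), y = r sin(θ), and dA = r dr dθ.

Under the substitution, the integrand becomes 7r^4, so

    ∬_D (7(x^2 + y^2)^2) dA = ∫_{0}^{2π} ∫_{3}^{5} (7r^4) · r dr dθ.

Inner integral (in r): ∫_{3}^{5} (7r^4) · r dr = 52136/3.

Outer integral (in θ): ∫_{0}^{2π} (52136/3) dθ = 104272π/3.

Therefore ∬_D (7(x^2 + y^2)^2) dA = 104272π/3.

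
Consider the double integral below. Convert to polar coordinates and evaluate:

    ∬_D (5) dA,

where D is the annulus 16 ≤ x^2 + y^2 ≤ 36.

The region D is 4 ≤ r ≤ 6, 0 ≤ θ ≤ 2π in polar coordinates, where x = r cos(θ), y = r sin(θ), and dA = r dr dθ.

Under the substitution, the integrand becomes 5, so

    ∬_D (5) dA = ∫_{0}^{2π} ∫_{4}^{6} (5) · r dr dθ.

Inner integral (in r): ∫_{4}^{6} (5) · r dr = 50.

Outer integral (in θ): ∫_{0}^{2π} (50) dθ = 100π.

Therefore ∬_D (5) dA = 100π.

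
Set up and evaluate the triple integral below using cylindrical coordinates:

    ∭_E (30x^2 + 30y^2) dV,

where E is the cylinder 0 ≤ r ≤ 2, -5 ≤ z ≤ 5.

In cylindrical coordinates, x = r cos(θ), y = r sin(θ), z = z, and dV = r dr dθ dz.

The integrand becomes 30r^2, so

    ∭_E (30x^2 + 30y^2) dV = ∫_{0}^{2π} ∫_{0}^{2} ∫_{-5}^{5} (30r^2) · r dz dr dθ.

Inner (z): 300r^3.
Middle (r from 0 to 2): 1200.
Outer (θ): 2400π.

Therefore the triple integral equals 2400π.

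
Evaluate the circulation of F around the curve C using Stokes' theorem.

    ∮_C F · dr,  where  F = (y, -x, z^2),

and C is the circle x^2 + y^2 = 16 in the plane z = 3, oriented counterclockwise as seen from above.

Let S be the flat disk x^2 + y^2 ≤ 16 in the plane z = 3, with upward unit normal n̂ = ẑ. By Stokes' theorem,

    ∮_C F · dr = ∬_S (∇ × F) · n̂ dS = ∬_D (curl F)_z dA,

where D is the disk x^2 + y^2 ≤ 16.

Compute the curl of F = (y, -x, z^2):
    (∇ × F)_x = ∂F_z/∂y - ∂F_y/∂z = 0,
    (∇ × F)_y = ∂F_x/∂z - ∂F_z/∂x = 0,
    (∇ × F)_z = ∂F_y/∂x - ∂F_x/∂y = -2.

On z = 3, (curl F)_z = -2.

Convert to polar (x = r cos θ, y = r sin θ, dA = r dr dθ); the integrand becomes -2, so

    ∬_D (curl F)_z dA = ∫_0^{2π} ∫_0^{4} (-2) · r dr dθ.

Inner (r from 0 to 4): -16.
Outer (θ from 0 to 2π): -32π.

Therefore ∮_C F · dr = -32π.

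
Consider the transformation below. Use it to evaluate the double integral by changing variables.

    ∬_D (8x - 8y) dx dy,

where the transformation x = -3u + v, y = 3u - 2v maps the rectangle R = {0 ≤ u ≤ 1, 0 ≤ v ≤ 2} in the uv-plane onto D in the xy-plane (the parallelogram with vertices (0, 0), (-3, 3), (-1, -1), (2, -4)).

Compute the Jacobian determinant of (x, y) with respect to (u, v):

    ∂(x,y)/∂(u,v) = | -3  1 | = (-3)(-2) - (1)(3) = 3.
                   | 3  -2 |

Its absolute value is |J| = 3 (the area scaling factor).

Substituting x = -3u + v, y = 3u - 2v into the integrand,

    8x - 8y → -48u + 24v,

so the integral becomes

    ∬_R (-48u + 24v) · |J| du dv = ∫_0^1 ∫_0^2 (-144u + 72v) dv du.

Inner (v): 144 - 288u.
Outer (u): 0.

Therefore ∬_D (8x - 8y) dx dy = 0.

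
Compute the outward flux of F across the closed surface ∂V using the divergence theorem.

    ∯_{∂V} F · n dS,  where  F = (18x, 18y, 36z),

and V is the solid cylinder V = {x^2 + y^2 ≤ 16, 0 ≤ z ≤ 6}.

By the divergence theorem,

    ∯_{∂V} F · n dS = ∭_V (∇ · F) dV.

Compute the divergence:
    ∇ · F = ∂F_x/∂x + ∂F_y/∂y + ∂F_z/∂z = 18 + 18 + 36 = 72.

In cylindrical coordinates, x = r cos(θ), y = r sin(θ), z = z, dV = r dr dθ dz, with 0 ≤ r ≤ 4, 0 ≤ θ ≤ 2π, 0 ≤ z ≤ 6.

The integrand, after substitution and multiplying by the volume element, becomes (72) · r, so

    ∭_V (∇·F) dV = ∫_0^{2π} ∫_0^{4} ∫_0^{6} (72) · r dz dr dθ.

Inner (z from 0 to 6): 432r.
Middle (r from 0 to 4): 3456.
Outer (θ from 0 to 2π): 6912π.

Therefore ∯_{∂V} F · n dS = 6912π.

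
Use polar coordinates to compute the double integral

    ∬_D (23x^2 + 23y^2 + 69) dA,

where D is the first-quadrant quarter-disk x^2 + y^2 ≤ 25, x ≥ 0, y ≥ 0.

The region D is 0 ≤ r ≤ 5, 0 ≤ θ ≤ π/2 in polar coordinates, where x = r cos(θ), y = r sin(θ), and dA = r dr dθ.

Under the substitution, the integrand becomes 23r^2 + 69, so

    ∬_D (23x^2 + 23y^2 + 69) dA = ∫_{0}^{π/2} ∫_{0}^{5} (23r^2 + 69) · r dr dθ.

Inner integral (in r): ∫_{0}^{5} (23r^2 + 69) · r dr = 17825/4.

Outer integral (in θ): ∫_{0}^{π/2} (17825/4) dθ = 17825π/8.

Therefore ∬_D (23x^2 + 23y^2 + 69) dA = 17825π/8.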